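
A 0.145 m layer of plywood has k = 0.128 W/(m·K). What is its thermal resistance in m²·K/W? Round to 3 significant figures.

R = L/k = 0.145/0.128 = 1.133 m²·K/W

1.13 m²·K/W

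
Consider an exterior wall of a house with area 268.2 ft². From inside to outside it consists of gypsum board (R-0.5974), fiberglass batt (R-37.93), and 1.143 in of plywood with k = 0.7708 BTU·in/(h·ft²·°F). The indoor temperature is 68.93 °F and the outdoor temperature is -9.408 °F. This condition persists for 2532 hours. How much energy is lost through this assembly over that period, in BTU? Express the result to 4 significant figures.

1330000 BTU

1.143/0.7708 = 1.4829
R_total = 0.5974 + 37.93 + 1.4829 = 40.01 ft²·°F·h/BTU
Q = 268.2 × (68.93 − (-9.408)) / 40.01 = 525.12 BTU/h
E = 525.12 × 2532 = 1329600 BTU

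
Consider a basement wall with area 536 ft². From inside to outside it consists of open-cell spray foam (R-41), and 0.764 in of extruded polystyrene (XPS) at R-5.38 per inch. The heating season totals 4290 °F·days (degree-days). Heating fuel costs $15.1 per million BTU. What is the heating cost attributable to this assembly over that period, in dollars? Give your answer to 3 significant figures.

18.5 dollars

0.764 × 5.38 = 4.11
R_total = 41 + 4.11 = 45.11 ft²·°F·h/BTU
E = A × HDD × 24 / R = 536 × 4290 × 24 / 45.11 = 1223000 BTU
Cost = 1223000/10⁶ × 15.1 = $18.47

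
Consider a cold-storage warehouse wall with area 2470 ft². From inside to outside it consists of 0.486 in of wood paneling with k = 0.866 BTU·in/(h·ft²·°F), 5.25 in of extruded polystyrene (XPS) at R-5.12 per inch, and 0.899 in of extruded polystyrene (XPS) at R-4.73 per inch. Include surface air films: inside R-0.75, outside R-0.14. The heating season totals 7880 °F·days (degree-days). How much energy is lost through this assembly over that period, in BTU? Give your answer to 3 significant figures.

14300000 BTU

0.486/0.866 = 0.5612
5.25 × 5.12 = 26.88
0.899 × 4.73 = 4.252
R_total = 0.75 + 0.5612 + 26.88 + 4.252 + 0.14 = 32.58 ft²·°F·h/BTU
E = A × HDD × 24 / R = 2470 × 7880 × 24 / 32.58 = 14340000 BTU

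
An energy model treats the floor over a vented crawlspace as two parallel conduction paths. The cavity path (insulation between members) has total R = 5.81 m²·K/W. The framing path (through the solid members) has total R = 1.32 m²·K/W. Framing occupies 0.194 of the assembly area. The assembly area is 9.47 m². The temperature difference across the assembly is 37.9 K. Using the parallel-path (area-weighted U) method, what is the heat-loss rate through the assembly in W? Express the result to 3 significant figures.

103 W

U_eff = 0.806/5.81 + 0.194/1.32 = 0.1387 + 0.147 = 0.2857
R_eff = 1/U_eff = 3.5 m²·K/W
Q = 9.47 × 37.9 / 3.5 = 102.5 W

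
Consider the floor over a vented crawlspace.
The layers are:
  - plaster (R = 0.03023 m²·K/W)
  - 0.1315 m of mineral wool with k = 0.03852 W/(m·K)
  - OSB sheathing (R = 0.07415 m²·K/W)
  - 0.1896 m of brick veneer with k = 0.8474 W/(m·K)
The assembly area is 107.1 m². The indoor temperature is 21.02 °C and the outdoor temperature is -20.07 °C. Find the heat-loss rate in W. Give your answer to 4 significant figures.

1176 W

0.1315/0.03852 = 3.4138
0.1896/0.8474 = 0.22374
R_total = 0.03023 + 3.4138 + 0.07415 + 0.22374 = 3.7419 m²·K/W
Q = A·ΔT/R = 107.1 × (21.02 − (-20.07)) / 3.7419 = 1176.1 W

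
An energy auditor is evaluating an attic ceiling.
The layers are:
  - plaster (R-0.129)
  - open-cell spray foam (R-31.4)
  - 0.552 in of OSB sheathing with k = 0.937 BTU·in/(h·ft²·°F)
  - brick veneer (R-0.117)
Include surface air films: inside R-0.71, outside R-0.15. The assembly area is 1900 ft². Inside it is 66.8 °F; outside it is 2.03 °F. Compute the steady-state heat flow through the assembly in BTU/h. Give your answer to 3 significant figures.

0.552/0.937 = 0.5891
R_total = 0.71 + 0.129 + 31.4 + 0.5891 + 0.117 + 0.15 = 33.1 ft²·°F·h/BTU
Q = A·ΔT/R = 1900 × (66.8 − 2.03) / 33.1 = 3718 BTU/h

3720 BTU/h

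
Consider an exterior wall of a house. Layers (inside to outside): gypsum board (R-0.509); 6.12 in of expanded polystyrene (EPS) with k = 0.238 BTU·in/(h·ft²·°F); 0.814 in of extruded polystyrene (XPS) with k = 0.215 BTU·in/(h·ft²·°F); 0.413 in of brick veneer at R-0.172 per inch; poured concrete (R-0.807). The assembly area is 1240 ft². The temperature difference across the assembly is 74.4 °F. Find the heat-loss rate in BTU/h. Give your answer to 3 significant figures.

6.12/0.238 = 25.71
0.814/0.215 = 3.786
0.413 × 0.172 = 0.07104
R_total = 0.509 + 25.71 + 3.786 + 0.07104 + 0.807 = 30.89 ft²·°F·h/BTU
Q = A·ΔT/R = 1240 × 74.4 / 30.89 = 2987 BTU/h

2990 BTU/h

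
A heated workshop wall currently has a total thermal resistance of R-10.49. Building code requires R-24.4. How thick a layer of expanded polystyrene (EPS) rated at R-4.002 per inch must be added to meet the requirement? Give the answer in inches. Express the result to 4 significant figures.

ΔR = 24.4 − 10.49 = 13.91 ft²·°F·h/BTU
L = ΔR / (R/in) = 13.91/4.002 = 3.4758 in

3.476 in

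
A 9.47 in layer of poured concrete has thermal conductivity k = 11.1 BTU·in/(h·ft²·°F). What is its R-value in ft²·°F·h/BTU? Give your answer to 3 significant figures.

0.853 ft²·°F·h/BTU

R = L/k = 9.47/11.1 = 0.8532 ft²·°F·h/BTU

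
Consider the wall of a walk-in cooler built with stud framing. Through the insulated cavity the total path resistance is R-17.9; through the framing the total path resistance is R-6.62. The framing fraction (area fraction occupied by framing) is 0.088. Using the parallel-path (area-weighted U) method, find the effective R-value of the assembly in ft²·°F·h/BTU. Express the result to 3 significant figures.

U_eff = 0.912/17.9 + 0.088/6.62 = 0.05095 + 0.01329 = 0.06424
R_eff = 1/U_eff = 15.57 ft²·°F·h/BTU

15.6 ft²·°F·h/BTU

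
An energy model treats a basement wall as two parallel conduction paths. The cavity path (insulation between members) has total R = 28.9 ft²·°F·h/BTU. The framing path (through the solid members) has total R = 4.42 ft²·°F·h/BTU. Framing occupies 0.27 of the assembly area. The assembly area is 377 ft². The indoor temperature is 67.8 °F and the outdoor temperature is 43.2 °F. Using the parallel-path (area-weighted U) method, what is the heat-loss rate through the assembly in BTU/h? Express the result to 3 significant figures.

U_eff = 0.73/28.9 + 0.27/4.42 = 0.02526 + 0.06109 = 0.08635
R_eff = 1/U_eff = 11.58 ft²·°F·h/BTU
Q = 377 × (67.8 − 43.2) / 11.58 = 800.8 BTU/h

801 BTU/h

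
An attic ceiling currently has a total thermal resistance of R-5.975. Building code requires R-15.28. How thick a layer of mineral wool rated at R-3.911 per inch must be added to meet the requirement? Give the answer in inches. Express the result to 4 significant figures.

2.379 in

ΔR = 15.28 − 5.975 = 9.305 ft²·°F·h/BTU
L = ΔR / (R/in) = 9.305/3.911 = 2.3792 in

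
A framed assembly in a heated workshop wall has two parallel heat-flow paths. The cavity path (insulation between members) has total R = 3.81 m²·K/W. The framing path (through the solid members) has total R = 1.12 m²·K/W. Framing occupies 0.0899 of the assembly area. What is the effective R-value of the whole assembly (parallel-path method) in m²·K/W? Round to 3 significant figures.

U_eff = 0.9101/3.81 + 0.0899/1.12 = 0.2389 + 0.08027 = 0.3191
R_eff = 1/U_eff = 3.133 m²·K/W

3.13 m²·K/W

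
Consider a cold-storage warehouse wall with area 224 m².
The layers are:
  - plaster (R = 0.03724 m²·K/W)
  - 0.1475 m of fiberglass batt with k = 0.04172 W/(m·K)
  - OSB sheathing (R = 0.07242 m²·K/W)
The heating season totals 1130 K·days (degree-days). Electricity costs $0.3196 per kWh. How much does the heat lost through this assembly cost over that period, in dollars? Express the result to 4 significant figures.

0.1475/0.04172 = 3.5355
R_total = 0.03724 + 3.5355 + 0.07242 = 3.6451 m²·K/W
E = A × HDD × 24 / R / 1000 = 224 × 1130 × 24 / 3.6451 / 1000 = 1666.6 kWh
Cost = 1666.6 × 0.3196 = $532.64

532.6 dollars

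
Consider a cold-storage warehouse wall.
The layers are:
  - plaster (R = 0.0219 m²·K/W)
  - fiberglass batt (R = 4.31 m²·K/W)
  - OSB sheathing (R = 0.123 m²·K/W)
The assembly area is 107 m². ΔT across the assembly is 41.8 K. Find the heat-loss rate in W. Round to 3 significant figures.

R_total = 0.0219 + 4.31 + 0.123 = 4.455 m²·K/W
Q = A·ΔT/R = 107 × 41.8 / 4.455 = 1004 W

1000 W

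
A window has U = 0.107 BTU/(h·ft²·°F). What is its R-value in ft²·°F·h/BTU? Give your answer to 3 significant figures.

R = 1/U = 1/0.107 = 9.346

9.35 ft²·°F·h/BTU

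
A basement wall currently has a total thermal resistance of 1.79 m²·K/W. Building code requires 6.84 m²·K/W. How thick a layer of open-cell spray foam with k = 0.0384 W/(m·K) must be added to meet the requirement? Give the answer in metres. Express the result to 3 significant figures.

0.194 m

ΔR = 6.84 − 1.79 = 5.05 m²·K/W
L = ΔR × k = 5.05 × 0.0384 = 0.1939 m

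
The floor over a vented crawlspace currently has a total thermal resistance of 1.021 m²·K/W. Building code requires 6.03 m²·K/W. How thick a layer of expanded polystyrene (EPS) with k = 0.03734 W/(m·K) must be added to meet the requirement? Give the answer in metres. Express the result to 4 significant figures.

0.1870 m

ΔR = 6.03 − 1.021 = 5.009 m²·K/W
L = ΔR × k = 5.009 × 0.03734 = 0.18704 m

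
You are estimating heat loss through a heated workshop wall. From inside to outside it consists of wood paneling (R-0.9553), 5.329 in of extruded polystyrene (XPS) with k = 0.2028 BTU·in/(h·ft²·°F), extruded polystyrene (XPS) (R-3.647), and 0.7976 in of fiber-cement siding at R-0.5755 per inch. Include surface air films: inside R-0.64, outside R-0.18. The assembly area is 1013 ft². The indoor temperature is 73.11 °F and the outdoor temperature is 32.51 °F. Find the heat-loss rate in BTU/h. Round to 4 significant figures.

5.329/0.2028 = 26.277
0.7976 × 0.5755 = 0.45902
R_total = 0.64 + 0.9553 + 26.277 + 3.647 + 0.45902 + 0.18 = 32.158 ft²·°F·h/BTU
Q = A·ΔT/R = 1013 × (73.11 − 32.51) / 32.158 = 1278.9 BTU/h

1279 BTU/h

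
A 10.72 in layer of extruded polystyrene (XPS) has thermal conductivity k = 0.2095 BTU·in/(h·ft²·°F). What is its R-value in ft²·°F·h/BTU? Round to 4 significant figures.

R = L/k = 10.72/0.2095 = 51.169 ft²·°F·h/BTU

51.17 ft²·°F·h/BTU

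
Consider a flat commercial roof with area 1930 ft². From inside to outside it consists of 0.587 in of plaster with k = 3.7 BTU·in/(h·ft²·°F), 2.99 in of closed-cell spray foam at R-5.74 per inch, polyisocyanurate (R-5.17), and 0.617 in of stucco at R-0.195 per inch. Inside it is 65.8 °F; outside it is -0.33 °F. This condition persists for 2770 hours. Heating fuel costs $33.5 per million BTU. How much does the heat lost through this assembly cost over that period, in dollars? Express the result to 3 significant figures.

524 dollars

0.587/3.7 = 0.1586
2.99 × 5.74 = 17.16
0.617 × 0.195 = 0.1203
R_total = 0.1586 + 17.16 + 5.17 + 0.1203 = 22.61 ft²·°F·h/BTU
Q = 1930 × (65.8 − (-0.33)) / 22.61 = 5644 BTU/h
E = 5644 × 2770 = 15640000 BTU
Cost = 15640000/10⁶ × 33.5 = $523.8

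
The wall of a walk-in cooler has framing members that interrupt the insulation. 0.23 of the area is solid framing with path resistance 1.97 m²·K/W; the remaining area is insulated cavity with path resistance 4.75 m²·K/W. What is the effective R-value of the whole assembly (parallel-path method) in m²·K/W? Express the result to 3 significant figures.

U_eff = 0.77/4.75 + 0.23/1.97 = 0.1621 + 0.1168 = 0.2789
R_eff = 1/U_eff = 3.586 m²·K/W

3.59 m²·K/W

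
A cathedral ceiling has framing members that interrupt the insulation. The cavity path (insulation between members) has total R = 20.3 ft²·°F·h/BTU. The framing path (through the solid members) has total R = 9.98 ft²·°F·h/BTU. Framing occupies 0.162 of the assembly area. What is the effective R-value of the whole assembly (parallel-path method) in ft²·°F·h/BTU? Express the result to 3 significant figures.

U_eff = 0.838/20.3 + 0.162/9.98 = 0.04128 + 0.01623 = 0.05751
R_eff = 1/U_eff = 17.39 ft²·°F·h/BTU

17.4 ft²·°F·h/BTU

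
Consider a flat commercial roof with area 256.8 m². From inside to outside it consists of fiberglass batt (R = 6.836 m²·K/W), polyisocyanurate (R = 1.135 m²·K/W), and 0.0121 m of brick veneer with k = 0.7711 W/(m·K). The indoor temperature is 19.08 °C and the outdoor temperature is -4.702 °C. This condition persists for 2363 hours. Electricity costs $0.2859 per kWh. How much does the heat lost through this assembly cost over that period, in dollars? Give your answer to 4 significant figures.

0.0121/0.7711 = 0.015692
R_total = 6.836 + 1.135 + 0.015692 = 7.9867 m²·K/W
Q = 256.8 × (19.08 − (-4.702)) / 7.9867 = 764.67 W
E = 764.67 W × 2363 h / 1000 = 1806.9 kWh
Cost = 1806.9 × 0.2859 = $516.6

516.6 dollars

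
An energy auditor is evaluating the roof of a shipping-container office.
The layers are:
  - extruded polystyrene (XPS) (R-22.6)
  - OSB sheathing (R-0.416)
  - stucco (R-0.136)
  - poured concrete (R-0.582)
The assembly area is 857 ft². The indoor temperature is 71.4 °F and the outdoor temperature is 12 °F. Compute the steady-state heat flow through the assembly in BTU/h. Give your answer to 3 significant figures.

2140 BTU/h

R_total = 22.6 + 0.416 + 0.136 + 0.582 = 23.73 ft²·°F·h/BTU
Q = A·ΔT/R = 857 × (71.4 − 12) / 23.73 = 2145 BTU/h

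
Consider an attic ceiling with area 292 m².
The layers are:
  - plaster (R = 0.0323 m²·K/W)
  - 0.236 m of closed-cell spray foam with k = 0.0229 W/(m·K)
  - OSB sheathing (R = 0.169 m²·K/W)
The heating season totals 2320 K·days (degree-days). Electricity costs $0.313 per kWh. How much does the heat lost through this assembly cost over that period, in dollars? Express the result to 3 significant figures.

0.236/0.0229 = 10.31
R_total = 0.0323 + 10.31 + 0.169 = 10.51 m²·K/W
E = A × HDD × 24 / R / 1000 = 292 × 2320 × 24 / 10.51 / 1000 = 1547 kWh
Cost = 1547 × 0.313 = $484.3

484 dollars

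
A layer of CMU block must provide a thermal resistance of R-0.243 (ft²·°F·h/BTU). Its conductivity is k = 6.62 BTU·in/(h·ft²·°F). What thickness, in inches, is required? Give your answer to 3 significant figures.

1.61 in

L = R × k = 0.243 × 6.62 = 1.609 in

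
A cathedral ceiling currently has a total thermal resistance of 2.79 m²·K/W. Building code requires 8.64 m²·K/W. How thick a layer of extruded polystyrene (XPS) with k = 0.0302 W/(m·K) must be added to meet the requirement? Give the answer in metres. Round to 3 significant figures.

0.177 m

ΔR = 8.64 − 2.79 = 5.85 m²·K/W
L = ΔR × k = 5.85 × 0.0302 = 0.1767 m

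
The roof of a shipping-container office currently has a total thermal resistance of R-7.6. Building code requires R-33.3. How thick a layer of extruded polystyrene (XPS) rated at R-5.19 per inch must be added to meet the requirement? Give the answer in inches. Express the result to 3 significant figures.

ΔR = 33.3 − 7.6 = 25.7 ft²·°F·h/BTU
L = ΔR / (R/in) = 25.7/5.19 = 4.952 in

4.95 in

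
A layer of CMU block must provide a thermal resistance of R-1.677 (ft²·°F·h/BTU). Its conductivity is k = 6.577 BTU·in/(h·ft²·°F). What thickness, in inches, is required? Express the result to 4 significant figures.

11.03 in

L = R × k = 1.677 × 6.577 = 11.03 in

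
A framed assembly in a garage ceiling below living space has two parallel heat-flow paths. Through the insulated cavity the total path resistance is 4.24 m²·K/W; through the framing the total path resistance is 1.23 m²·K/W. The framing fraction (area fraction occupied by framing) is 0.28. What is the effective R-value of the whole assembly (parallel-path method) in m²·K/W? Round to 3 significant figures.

2.52 m²·K/W

U_eff = 0.72/4.24 + 0.28/1.23 = 0.1698 + 0.2276 = 0.3975
R_eff = 1/U_eff = 2.516 m²·K/W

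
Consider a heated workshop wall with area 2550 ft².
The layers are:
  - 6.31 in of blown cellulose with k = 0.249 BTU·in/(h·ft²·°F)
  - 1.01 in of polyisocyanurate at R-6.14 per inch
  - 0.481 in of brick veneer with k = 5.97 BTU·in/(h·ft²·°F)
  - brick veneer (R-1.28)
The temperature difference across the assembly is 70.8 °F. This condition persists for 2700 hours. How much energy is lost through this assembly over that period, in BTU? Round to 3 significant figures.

6.31/0.249 = 25.34
1.01 × 6.14 = 6.201
0.481/5.97 = 0.08057
R_total = 25.34 + 6.201 + 0.08057 + 1.28 = 32.9 ft²·°F·h/BTU
Q = 2550 × 70.8 / 32.9 = 5487 BTU/h
E = 5487 × 2700 = 14810000 BTU

14800000 BTU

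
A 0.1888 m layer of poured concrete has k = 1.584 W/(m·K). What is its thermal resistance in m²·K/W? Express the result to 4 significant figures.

R = L/k = 0.1888/1.584 = 0.11919 m²·K/W

0.1192 m²·K/W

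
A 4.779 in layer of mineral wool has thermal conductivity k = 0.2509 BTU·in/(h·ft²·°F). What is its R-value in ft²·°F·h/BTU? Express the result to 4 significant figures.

19.05 ft²·°F·h/BTU

R = L/k = 4.779/0.2509 = 19.047 ft²·°F·h/BTU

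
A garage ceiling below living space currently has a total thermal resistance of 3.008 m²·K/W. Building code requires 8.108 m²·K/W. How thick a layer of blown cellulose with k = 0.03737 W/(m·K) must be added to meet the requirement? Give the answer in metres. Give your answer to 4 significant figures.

0.1906 m

ΔR = 8.108 − 3.008 = 5.1 m²·K/W
L = ΔR × k = 5.1 × 0.03737 = 0.19059 m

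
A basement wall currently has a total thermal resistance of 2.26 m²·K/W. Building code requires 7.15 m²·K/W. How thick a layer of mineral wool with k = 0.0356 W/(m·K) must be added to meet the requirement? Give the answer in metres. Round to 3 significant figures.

ΔR = 7.15 − 2.26 = 4.89 m²·K/W
L = ΔR × k = 4.89 × 0.0356 = 0.1741 m

0.174 m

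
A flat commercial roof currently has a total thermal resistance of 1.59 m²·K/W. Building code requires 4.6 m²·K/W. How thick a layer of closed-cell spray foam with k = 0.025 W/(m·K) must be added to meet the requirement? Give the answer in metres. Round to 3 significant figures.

0.0752 m

ΔR = 4.6 − 1.59 = 3.01 m²·K/W
L = ΔR × k = 3.01 × 0.025 = 0.07525 m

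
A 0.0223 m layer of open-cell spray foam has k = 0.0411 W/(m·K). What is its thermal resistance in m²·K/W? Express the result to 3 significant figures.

R = L/k = 0.0223/0.0411 = 0.5426 m²·K/W

0.543 m²·K/W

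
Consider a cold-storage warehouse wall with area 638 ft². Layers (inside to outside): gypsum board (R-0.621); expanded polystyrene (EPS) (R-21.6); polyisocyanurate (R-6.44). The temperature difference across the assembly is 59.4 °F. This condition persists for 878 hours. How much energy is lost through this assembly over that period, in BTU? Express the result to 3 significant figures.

1160000 BTU

R_total = 0.621 + 21.6 + 6.44 = 28.66 ft²·°F·h/BTU
Q = 638 × 59.4 / 28.66 = 1322 BTU/h
E = 1322 × 878 = 1161000 BTU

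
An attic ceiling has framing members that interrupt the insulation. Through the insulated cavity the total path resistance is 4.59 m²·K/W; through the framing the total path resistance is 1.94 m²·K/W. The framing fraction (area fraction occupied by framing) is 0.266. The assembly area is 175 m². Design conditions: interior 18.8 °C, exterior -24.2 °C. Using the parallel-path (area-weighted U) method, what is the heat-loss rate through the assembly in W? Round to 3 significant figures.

2240 W

U_eff = 0.734/4.59 + 0.266/1.94 = 0.1599 + 0.1371 = 0.297
R_eff = 1/U_eff = 3.367 m²·K/W
Q = 175 × (18.8 − (-24.2)) / 3.367 = 2235 W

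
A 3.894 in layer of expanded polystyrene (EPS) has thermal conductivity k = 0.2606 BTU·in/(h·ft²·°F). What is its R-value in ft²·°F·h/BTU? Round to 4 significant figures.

14.94 ft²·°F·h/BTU

R = L/k = 3.894/0.2606 = 14.942 ft²·°F·h/BTU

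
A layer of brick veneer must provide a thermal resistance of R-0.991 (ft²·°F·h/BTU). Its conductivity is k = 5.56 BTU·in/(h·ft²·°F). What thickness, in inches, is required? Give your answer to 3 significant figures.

5.51 in

L = R × k = 0.991 × 5.56 = 5.51 in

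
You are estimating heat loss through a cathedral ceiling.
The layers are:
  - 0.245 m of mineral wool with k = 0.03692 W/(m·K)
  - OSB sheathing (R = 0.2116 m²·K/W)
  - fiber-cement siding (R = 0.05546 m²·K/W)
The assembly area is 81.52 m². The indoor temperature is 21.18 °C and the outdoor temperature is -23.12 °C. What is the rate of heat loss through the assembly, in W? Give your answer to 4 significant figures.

523.2 W

0.245/0.03692 = 6.636
R_total = 6.636 + 0.2116 + 0.05546 = 6.903 m²·K/W
Q = A·ΔT/R = 81.52 × (21.18 − (-23.12)) / 6.903 = 523.15 W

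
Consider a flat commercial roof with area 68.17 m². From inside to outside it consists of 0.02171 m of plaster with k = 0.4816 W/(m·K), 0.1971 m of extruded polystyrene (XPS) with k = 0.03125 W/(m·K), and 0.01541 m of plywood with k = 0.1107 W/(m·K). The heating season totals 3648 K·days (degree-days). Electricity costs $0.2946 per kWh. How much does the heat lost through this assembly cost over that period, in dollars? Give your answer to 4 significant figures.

0.02171/0.4816 = 0.045079
0.1971/0.03125 = 6.3072
0.01541/0.1107 = 0.13921
R_total = 0.045079 + 6.3072 + 0.13921 = 6.4915 m²·K/W
E = A × HDD × 24 / R / 1000 = 68.17 × 3648 × 24 / 6.4915 / 1000 = 919.42 kWh
Cost = 919.42 × 0.2946 = $270.86

270.9 dollars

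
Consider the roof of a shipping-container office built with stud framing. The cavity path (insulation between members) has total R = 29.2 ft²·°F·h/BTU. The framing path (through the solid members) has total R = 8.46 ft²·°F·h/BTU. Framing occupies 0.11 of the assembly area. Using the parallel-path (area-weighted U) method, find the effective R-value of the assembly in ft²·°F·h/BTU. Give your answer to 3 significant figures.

U_eff = 0.89/29.2 + 0.11/8.46 = 0.03048 + 0.013 = 0.04348
R_eff = 1/U_eff = 23 ft²·°F·h/BTU

23.0 ft²·°F·h/BTU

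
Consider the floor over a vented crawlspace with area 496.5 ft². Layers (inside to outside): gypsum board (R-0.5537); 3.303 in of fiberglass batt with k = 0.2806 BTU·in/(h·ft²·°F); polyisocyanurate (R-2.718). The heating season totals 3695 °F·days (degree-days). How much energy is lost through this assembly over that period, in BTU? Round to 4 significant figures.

3.303/0.2806 = 11.771
R_total = 0.5537 + 11.771 + 2.718 = 15.043 ft²·°F·h/BTU
E = A × HDD × 24 / R = 496.5 × 3695 × 24 / 15.043 = 2926900 BTU

2927000 BTU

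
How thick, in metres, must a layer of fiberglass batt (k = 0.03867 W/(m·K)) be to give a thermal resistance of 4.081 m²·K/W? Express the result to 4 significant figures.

L = R·k = 4.081 × 0.03867 = 0.15781 m

0.1578 m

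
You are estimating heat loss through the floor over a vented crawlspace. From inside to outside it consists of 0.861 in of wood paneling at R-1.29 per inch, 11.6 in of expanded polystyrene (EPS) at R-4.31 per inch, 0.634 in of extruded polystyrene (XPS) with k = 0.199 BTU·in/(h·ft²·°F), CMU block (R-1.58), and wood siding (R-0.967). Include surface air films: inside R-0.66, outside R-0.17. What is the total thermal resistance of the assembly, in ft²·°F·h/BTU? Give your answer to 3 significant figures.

57.7 ft²·°F·h/BTU

0.861 × 1.29 = 1.111
11.6 × 4.31 = 50
0.634/0.199 = 3.186
R_total = 0.66 + 1.111 + 50 + 3.186 + 1.58 + 0.967 + 0.17 = 57.67 ft²·°F·h/BTU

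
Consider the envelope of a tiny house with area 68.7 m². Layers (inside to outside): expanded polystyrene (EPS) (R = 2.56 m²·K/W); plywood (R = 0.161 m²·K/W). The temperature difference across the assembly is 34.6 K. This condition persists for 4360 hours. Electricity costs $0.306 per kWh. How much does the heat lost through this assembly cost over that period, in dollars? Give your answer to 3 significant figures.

1170 dollars

R_total = 2.56 + 0.161 = 2.721 m²·K/W
Q = 68.7 × 34.6 / 2.721 = 873.6 W
E = 873.6 W × 4360 h / 1000 = 3809 kWh
Cost = 3809 × 0.306 = $1165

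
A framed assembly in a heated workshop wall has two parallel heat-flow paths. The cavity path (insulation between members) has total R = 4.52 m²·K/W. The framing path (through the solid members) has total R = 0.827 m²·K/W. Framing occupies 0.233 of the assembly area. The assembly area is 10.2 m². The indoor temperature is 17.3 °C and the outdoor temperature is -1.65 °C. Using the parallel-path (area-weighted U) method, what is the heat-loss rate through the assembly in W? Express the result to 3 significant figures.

87.3 W

U_eff = 0.767/4.52 + 0.233/0.827 = 0.1697 + 0.2817 = 0.4514
R_eff = 1/U_eff = 2.215 m²·K/W
Q = 10.2 × (17.3 − (-1.65)) / 2.215 = 87.26 W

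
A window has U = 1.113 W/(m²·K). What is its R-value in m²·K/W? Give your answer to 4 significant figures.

0.8985 m²·K/W

R = 1/U = 1/1.113 = 0.89847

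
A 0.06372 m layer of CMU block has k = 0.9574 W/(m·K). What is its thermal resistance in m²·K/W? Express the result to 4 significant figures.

R = L/k = 0.06372/0.9574 = 0.066555 m²·K/W

0.06656 m²·K/W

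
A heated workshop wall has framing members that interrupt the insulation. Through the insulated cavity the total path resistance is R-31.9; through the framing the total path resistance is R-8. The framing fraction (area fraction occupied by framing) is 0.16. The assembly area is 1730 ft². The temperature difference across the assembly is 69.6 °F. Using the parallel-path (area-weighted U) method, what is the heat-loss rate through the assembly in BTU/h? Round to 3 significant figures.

5580 BTU/h

U_eff = 0.84/31.9 + 0.16/8 = 0.02633 + 0.02 = 0.04633
R_eff = 1/U_eff = 21.58 ft²·°F·h/BTU
Q = 1730 × 69.6 / 21.58 = 5579 BTU/h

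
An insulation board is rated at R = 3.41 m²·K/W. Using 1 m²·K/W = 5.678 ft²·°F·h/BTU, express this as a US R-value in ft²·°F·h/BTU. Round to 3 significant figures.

19.4 ft²·°F·h/BTU

R_US = 3.41 × 5.678 = 19.36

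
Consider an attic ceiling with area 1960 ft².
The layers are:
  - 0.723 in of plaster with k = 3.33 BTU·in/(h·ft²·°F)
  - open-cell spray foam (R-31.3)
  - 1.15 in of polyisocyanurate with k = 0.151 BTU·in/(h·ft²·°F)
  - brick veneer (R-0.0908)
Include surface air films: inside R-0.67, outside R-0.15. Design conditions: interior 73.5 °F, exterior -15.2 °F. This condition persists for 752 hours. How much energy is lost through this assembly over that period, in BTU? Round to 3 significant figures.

3260000 BTU

0.723/3.33 = 0.2171
1.15/0.151 = 7.616
R_total = 0.67 + 0.2171 + 31.3 + 7.616 + 0.0908 + 0.15 = 40.04 ft²·°F·h/BTU
Q = 1960 × (73.5 − (-15.2)) / 40.04 = 4342 BTU/h
E = 4342 × 752 = 3265000 BTU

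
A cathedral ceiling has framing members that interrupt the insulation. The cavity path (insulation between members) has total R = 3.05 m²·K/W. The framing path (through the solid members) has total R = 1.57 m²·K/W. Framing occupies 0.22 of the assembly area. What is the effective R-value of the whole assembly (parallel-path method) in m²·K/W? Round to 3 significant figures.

U_eff = 0.78/3.05 + 0.22/1.57 = 0.2557 + 0.1401 = 0.3959
R_eff = 1/U_eff = 2.526 m²·K/W

2.53 m²·K/W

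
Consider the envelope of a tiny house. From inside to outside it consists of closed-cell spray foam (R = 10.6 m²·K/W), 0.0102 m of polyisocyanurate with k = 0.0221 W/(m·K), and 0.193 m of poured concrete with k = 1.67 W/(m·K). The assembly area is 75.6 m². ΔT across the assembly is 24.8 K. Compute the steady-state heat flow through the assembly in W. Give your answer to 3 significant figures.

168 W

0.0102/0.0221 = 0.4615
0.193/1.67 = 0.1156
R_total = 10.6 + 0.4615 + 0.1156 = 11.18 m²·K/W
Q = A·ΔT/R = 75.6 × 24.8 / 11.18 = 167.7 W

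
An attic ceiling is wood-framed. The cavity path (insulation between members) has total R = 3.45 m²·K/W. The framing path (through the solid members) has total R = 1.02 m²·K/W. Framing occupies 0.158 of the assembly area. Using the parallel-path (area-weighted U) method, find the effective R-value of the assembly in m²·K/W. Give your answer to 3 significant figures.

2.51 m²·K/W

U_eff = 0.842/3.45 + 0.158/1.02 = 0.2441 + 0.1549 = 0.399
R_eff = 1/U_eff = 2.507 m²·K/W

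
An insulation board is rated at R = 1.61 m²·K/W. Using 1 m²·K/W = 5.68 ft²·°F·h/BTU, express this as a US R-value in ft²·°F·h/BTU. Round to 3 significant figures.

R_US = 1.61 × 5.68 = 9.145

9.14 ft²·°F·h/BTU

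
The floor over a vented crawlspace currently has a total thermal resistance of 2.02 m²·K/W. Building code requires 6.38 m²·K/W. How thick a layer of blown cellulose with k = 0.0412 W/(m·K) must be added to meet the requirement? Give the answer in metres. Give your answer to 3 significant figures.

0.180 m

ΔR = 6.38 − 2.02 = 4.36 m²·K/W
L = ΔR × k = 4.36 × 0.0412 = 0.1796 m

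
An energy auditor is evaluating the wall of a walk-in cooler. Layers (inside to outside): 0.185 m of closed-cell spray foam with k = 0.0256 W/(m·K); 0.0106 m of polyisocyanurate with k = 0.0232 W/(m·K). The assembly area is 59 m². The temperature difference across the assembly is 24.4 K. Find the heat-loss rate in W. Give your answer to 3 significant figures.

0.185/0.0256 = 7.227
0.0106/0.0232 = 0.4569
R_total = 7.227 + 0.4569 = 7.683 m²·K/W
Q = A·ΔT/R = 59 × 24.4 / 7.683 = 187.4 W

187 W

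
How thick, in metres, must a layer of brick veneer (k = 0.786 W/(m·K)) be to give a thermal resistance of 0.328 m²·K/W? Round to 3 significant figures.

L = R·k = 0.328 × 0.786 = 0.2578 m

0.258 m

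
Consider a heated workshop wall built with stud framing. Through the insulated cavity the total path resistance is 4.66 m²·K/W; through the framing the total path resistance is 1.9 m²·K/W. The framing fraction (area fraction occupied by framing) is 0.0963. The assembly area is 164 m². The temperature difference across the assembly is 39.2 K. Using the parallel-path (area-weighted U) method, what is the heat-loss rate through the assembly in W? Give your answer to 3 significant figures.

1570 W

U_eff = 0.9037/4.66 + 0.0963/1.9 = 0.1939 + 0.05068 = 0.2446
R_eff = 1/U_eff = 4.088 m²·K/W
Q = 164 × 39.2 / 4.088 = 1573 W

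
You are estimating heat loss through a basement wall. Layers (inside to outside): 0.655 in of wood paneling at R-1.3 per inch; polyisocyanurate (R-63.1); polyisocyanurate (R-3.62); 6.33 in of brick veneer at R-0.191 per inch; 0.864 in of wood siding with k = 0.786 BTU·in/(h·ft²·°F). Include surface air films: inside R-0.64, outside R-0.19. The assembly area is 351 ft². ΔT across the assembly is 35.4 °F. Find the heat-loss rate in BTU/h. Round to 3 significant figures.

0.655 × 1.3 = 0.8515
6.33 × 0.191 = 1.209
0.864/0.786 = 1.099
R_total = 0.64 + 0.8515 + 63.1 + 3.62 + 1.209 + 1.099 + 0.19 = 70.71 ft²·°F·h/BTU
Q = A·ΔT/R = 351 × 35.4 / 70.71 = 175.7 BTU/h

176 BTU/h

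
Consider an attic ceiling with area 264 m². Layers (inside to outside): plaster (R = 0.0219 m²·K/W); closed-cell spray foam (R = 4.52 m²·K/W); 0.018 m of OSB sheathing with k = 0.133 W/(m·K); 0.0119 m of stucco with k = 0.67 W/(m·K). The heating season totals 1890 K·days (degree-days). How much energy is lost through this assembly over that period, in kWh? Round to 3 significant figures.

2550 kWh

0.018/0.133 = 0.1353
0.0119/0.67 = 0.01776
R_total = 0.0219 + 4.52 + 0.1353 + 0.01776 = 4.695 m²·K/W
E = A × HDD × 24 / R / 1000 = 264 × 1890 × 24 / 4.695 / 1000 = 2551 kWh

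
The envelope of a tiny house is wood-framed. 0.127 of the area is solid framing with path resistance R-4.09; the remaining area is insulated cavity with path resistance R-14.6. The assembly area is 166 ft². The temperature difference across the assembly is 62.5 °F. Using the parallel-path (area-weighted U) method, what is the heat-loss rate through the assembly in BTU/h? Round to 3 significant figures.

943 BTU/h

U_eff = 0.873/14.6 + 0.127/4.09 = 0.05979 + 0.03105 = 0.09085
R_eff = 1/U_eff = 11.01 ft²·°F·h/BTU
Q = 166 × 62.5 / 11.01 = 942.5 BTU/h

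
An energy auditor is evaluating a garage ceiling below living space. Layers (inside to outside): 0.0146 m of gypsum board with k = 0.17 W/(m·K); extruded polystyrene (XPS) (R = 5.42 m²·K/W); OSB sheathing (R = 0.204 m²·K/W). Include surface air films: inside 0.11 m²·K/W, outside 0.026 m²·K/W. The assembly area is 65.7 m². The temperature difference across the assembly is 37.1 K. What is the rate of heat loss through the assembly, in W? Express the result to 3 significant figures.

417 W

0.0146/0.17 = 0.08588
R_total = 0.11 + 0.08588 + 5.42 + 0.204 + 0.026 = 5.846 m²·K/W
Q = A·ΔT/R = 65.7 × 37.1 / 5.846 = 417 W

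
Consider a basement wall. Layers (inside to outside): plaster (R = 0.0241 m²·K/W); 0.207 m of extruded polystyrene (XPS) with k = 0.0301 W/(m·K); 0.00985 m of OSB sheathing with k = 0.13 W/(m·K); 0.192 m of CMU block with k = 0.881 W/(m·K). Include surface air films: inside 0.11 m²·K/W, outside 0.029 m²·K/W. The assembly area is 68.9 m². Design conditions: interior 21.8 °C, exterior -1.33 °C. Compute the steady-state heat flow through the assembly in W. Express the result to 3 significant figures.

217 W

0.207/0.0301 = 6.877
0.00985/0.13 = 0.07577
0.192/0.881 = 0.2179
R_total = 0.11 + 0.0241 + 6.877 + 0.07577 + 0.2179 + 0.029 = 7.334 m²·K/W
Q = A·ΔT/R = 68.9 × (21.8 − (-1.33)) / 7.334 = 217.3 W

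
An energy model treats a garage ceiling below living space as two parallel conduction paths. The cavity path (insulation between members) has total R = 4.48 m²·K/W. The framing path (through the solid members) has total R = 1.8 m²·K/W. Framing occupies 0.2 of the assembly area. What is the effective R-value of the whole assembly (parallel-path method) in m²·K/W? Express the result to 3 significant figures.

3.45 m²·K/W

U_eff = 0.8/4.48 + 0.2/1.8 = 0.1786 + 0.1111 = 0.2897
R_eff = 1/U_eff = 3.452 m²·K/W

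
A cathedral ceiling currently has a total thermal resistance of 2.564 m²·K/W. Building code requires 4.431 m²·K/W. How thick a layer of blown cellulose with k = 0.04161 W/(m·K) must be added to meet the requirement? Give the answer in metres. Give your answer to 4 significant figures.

ΔR = 4.431 − 2.564 = 1.867 m²·K/W
L = ΔR × k = 1.867 × 0.04161 = 0.077686 m

0.07769 m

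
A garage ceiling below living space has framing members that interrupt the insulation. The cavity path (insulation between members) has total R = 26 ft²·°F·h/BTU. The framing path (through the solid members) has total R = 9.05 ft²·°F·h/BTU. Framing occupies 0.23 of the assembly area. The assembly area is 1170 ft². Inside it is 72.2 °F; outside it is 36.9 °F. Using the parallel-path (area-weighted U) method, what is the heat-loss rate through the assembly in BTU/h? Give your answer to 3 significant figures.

U_eff = 0.77/26 + 0.23/9.05 = 0.02962 + 0.02541 = 0.05503
R_eff = 1/U_eff = 18.17 ft²·°F·h/BTU
Q = 1170 × (72.2 − 36.9) / 18.17 = 2273 BTU/h

2270 BTU/h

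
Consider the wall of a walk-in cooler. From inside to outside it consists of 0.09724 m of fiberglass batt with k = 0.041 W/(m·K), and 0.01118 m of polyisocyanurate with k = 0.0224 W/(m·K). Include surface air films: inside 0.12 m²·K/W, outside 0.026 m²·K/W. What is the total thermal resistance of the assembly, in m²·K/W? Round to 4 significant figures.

3.017 m²·K/W

0.09724/0.041 = 2.3717
0.01118/0.0224 = 0.49911
R_total = 0.12 + 2.3717 + 0.49911 + 0.026 = 3.0168 m²·K/W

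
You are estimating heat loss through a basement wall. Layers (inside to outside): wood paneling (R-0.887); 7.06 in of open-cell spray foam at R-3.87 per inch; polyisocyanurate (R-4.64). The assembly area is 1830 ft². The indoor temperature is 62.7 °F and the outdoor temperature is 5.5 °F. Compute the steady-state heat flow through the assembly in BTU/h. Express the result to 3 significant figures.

7.06 × 3.87 = 27.32
R_total = 0.887 + 27.32 + 4.64 = 32.85 ft²·°F·h/BTU
Q = A·ΔT/R = 1830 × (62.7 − 5.5) / 32.85 = 3187 BTU/h

3190 BTU/h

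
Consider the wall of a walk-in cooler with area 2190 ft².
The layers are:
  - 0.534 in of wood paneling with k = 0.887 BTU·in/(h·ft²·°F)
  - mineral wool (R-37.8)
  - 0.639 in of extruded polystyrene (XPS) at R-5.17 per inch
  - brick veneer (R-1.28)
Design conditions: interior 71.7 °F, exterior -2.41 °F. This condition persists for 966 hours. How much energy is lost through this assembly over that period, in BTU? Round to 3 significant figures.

3650000 BTU

0.534/0.887 = 0.602
0.639 × 5.17 = 3.304
R_total = 0.602 + 37.8 + 3.304 + 1.28 = 42.99 ft²·°F·h/BTU
Q = 2190 × (71.7 − (-2.41)) / 42.99 = 3776 BTU/h
E = 3776 × 966 = 3647000 BTU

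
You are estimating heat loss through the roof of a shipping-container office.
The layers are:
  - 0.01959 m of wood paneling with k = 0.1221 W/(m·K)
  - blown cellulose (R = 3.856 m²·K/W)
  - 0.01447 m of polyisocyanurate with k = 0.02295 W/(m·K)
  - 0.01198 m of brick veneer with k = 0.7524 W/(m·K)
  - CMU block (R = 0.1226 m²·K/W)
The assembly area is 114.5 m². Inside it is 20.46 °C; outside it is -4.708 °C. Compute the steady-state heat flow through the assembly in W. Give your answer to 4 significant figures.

602.2 W

0.01959/0.1221 = 0.16044
0.01447/0.02295 = 0.6305
0.01198/0.7524 = 0.015922
R_total = 0.16044 + 3.856 + 0.6305 + 0.015922 + 0.1226 = 4.7855 m²·K/W
Q = A·ΔT/R = 114.5 × (20.46 − (-4.708)) / 4.7855 = 602.19 W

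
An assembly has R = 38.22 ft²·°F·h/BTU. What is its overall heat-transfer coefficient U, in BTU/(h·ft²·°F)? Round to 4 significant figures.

U = 1/R = 1/38.22 = 0.026164

0.02616 BTU/(h·ft²·°F)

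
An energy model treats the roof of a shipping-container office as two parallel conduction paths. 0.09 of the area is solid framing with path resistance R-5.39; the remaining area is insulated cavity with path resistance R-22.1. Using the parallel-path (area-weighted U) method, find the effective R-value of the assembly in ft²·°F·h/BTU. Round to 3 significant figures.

17.3 ft²·°F·h/BTU

U_eff = 0.91/22.1 + 0.09/5.39 = 0.04118 + 0.0167 = 0.05787
R_eff = 1/U_eff = 17.28 ft²·°F·h/BTU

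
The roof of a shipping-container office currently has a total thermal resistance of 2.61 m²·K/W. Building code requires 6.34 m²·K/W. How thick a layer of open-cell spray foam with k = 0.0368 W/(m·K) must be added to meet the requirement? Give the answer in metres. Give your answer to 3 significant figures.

0.137 m

ΔR = 6.34 − 2.61 = 3.73 m²·K/W
L = ΔR × k = 3.73 × 0.0368 = 0.1373 m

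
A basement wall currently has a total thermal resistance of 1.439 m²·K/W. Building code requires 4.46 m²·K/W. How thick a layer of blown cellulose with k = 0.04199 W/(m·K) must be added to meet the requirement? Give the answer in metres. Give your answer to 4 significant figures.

0.1269 m

ΔR = 4.46 − 1.439 = 3.021 m²·K/W
L = ΔR × k = 3.021 × 0.04199 = 0.12685 m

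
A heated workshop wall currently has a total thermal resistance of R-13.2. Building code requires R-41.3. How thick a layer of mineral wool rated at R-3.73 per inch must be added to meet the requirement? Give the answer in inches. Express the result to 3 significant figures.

ΔR = 41.3 − 13.2 = 28.1 ft²·°F·h/BTU
L = ΔR / (R/in) = 28.1/3.73 = 7.534 in

7.53 in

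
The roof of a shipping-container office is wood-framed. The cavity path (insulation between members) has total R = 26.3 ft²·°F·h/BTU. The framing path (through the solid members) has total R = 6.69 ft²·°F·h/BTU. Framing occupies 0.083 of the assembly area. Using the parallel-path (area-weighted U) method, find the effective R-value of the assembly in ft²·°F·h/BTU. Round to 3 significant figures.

21.2 ft²·°F·h/BTU

U_eff = 0.917/26.3 + 0.083/6.69 = 0.03487 + 0.01241 = 0.04727
R_eff = 1/U_eff = 21.15 ft²·°F·h/BTU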